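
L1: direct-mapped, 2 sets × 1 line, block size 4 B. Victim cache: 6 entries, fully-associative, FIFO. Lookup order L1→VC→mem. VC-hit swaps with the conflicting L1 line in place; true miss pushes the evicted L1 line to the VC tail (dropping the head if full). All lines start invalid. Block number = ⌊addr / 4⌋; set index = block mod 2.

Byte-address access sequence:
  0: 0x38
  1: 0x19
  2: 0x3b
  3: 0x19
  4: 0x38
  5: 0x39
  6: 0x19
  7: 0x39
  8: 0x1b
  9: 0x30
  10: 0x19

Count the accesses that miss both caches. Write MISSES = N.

  [0] addr=0x38 blk=14 s=0: MISS | VC []
  [1] addr=0x19 blk=6 s=0: MISS | VC [14]
  [2] addr=0x3b blk=14 s=0: VC-HIT | VC [6]
  [3] addr=0x19 blk=6 s=0: VC-HIT | VC [14]
  [4] addr=0x38 blk=14 s=0: VC-HIT | VC [6]
  [5] addr=0x39 blk=14 s=0: L1-HIT | VC [6]
  [6] addr=0x19 blk=6 s=0: VC-HIT | VC [14]
  [7] addr=0x39 blk=14 s=0: VC-HIT | VC [6]
  [8] addr=0x1b blk=6 s=0: VC-HIT | VC [14]
  [9] addr=0x30 blk=12 s=0: MISS | VC [14, 6]
  [10] addr=0x19 blk=6 s=0: VC-HIT | VC [14, 12]

MISSES = 3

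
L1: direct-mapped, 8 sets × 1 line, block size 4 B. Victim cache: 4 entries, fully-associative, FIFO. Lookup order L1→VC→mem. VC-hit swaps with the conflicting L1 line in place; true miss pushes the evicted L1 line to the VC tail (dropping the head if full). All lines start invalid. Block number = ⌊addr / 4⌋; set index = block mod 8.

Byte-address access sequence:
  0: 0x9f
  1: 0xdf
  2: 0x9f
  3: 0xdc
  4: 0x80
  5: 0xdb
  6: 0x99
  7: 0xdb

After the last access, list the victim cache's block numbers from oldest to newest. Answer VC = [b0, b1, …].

VC = [39, 38]

  [0] addr=0x9f blk=39 s=7: MISS | VC []
  [1] addr=0xdf blk=55 s=7: MISS | VC [39]
  [2] addr=0x9f blk=39 s=7: VC-HIT | VC [55]
  [3] addr=0xdc blk=55 s=7: VC-HIT | VC [39]
  [4] addr=0x80 blk=32 s=0: MISS | VC [39]
  [5] addr=0xdb blk=54 s=6: MISS | VC [39]
  [6] addr=0x99 blk=38 s=6: MISS | VC [39, 54]
  [7] addr=0xdb blk=54 s=6: VC-HIT | VC [39, 38]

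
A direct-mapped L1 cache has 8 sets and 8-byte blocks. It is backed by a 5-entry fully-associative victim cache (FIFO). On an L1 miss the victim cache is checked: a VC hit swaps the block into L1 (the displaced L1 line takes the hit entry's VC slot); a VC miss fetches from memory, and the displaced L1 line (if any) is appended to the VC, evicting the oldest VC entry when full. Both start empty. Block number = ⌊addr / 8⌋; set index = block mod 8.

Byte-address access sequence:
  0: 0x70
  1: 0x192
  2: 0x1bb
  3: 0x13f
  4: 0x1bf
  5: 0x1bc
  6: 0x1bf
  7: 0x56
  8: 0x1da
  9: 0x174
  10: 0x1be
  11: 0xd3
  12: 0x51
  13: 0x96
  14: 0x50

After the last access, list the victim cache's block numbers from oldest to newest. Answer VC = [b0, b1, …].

VC = [39, 50, 14, 26, 18]

  [0] addr=0x70 blk=14 s=6: MISS | VC []
  [1] addr=0x192 blk=50 s=2: MISS | VC []
  [2] addr=0x1bb blk=55 s=7: MISS | VC []
  [3] addr=0x13f blk=39 s=7: MISS | VC [55]
  [4] addr=0x1bf blk=55 s=7: VC-HIT | VC [39]
  [5] addr=0x1bc blk=55 s=7: L1-HIT | VC [39]
  [6] addr=0x1bf blk=55 s=7: L1-HIT | VC [39]
  [7] addr=0x56 blk=10 s=2: MISS | VC [39, 50]
  [8] addr=0x1da blk=59 s=3: MISS | VC [39, 50]
  [9] addr=0x174 blk=46 s=6: MISS | VC [39, 50, 14]
  [10] addr=0x1be blk=55 s=7: L1-HIT | VC [39, 50, 14]
  [11] addr=0xd3 blk=26 s=2: MISS | VC [39, 50, 14, 10]
  [12] addr=0x51 blk=10 s=2: VC-HIT | VC [39, 50, 14, 26]
  [13] addr=0x96 blk=18 s=2: MISS | VC [39, 50, 14, 26, 10]
  [14] addr=0x50 blk=10 s=2: VC-HIT | VC [39, 50, 14, 26, 18]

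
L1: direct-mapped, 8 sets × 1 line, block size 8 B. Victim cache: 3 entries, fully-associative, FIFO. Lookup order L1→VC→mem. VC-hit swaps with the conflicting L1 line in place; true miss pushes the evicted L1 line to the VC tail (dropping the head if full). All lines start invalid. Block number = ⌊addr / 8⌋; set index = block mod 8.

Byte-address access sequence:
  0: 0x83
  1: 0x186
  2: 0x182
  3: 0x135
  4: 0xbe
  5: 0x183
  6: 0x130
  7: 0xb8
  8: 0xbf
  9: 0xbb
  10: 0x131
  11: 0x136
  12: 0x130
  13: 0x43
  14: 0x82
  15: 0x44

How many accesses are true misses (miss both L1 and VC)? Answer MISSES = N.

MISSES = 5

#0 0x83→b16/s0 MISS; vc=[]
#1 0x186→b48/s0 MISS; vc=[16]
#2 0x182→b48/s0 L1-HIT; vc=[16]
#3 0x135→b38/s6 MISS; vc=[16]
#4 0xbe→b23/s7 MISS; vc=[16]
#5 0x183→b48/s0 L1-HIT; vc=[16]
#6 0x130→b38/s6 L1-HIT; vc=[16]
#7 0xb8→b23/s7 L1-HIT; vc=[16]
#8 0xbf→b23/s7 L1-HIT; vc=[16]
#9 0xbb→b23/s7 L1-HIT; vc=[16]
#10 0x131→b38/s6 L1-HIT; vc=[16]
#11 0x136→b38/s6 L1-HIT; vc=[16]
#12 0x130→b38/s6 L1-HIT; vc=[16]
#13 0x43→b8/s0 MISS; vc=[16,48]
#14 0x82→b16/s0 VC-HIT; vc=[8,48]
#15 0x44→b8/s0 VC-HIT; vc=[16,48]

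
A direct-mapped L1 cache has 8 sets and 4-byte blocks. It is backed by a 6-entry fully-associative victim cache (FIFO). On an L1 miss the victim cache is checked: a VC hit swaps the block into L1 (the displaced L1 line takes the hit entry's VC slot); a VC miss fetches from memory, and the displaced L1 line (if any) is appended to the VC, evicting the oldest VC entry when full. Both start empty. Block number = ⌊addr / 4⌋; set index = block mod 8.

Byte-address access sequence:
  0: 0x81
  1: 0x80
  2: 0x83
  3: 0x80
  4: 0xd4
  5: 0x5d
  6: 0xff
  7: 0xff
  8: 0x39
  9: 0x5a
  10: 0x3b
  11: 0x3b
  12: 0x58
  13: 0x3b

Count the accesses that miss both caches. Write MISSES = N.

#0 0x81→b32/s0 MISS; vc=[]
#1 0x80→b32/s0 L1-HIT; vc=[]
#2 0x83→b32/s0 L1-HIT; vc=[]
#3 0x80→b32/s0 L1-HIT; vc=[]
#4 0xd4→b53/s5 MISS; vc=[]
#5 0x5d→b23/s7 MISS; vc=[]
#6 0xff→b63/s7 MISS; vc=[23]
#7 0xff→b63/s7 L1-HIT; vc=[23]
#8 0x39→b14/s6 MISS; vc=[23]
#9 0x5a→b22/s6 MISS; vc=[23,14]
#10 0x3b→b14/s6 VC-HIT; vc=[23,22]
#11 0x3b→b14/s6 L1-HIT; vc=[23,22]
#12 0x58→b22/s6 VC-HIT; vc=[23,14]
#13 0x3b→b14/s6 VC-HIT; vc=[23,22]

MISSES = 6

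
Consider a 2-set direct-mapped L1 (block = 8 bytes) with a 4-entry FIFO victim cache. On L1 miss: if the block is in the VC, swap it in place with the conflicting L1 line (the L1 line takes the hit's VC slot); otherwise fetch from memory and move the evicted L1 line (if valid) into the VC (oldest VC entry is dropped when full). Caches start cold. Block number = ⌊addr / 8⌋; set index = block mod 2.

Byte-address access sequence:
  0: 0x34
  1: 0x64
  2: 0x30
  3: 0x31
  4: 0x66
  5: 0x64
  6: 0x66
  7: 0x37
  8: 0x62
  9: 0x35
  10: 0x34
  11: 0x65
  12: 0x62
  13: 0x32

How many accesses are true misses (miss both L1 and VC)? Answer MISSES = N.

0: 0x34 (blk 6, set 0) → MISS  vc=[]
1: 0x64 (blk 12, set 0) → MISS  vc=[6]
2: 0x30 (blk 6, set 0) → VC-HIT  vc=[12]
3: 0x31 (blk 6, set 0) → L1-HIT  vc=[12]
4: 0x66 (blk 12, set 0) → VC-HIT  vc=[6]
5: 0x64 (blk 12, set 0) → L1-HIT  vc=[6]
6: 0x66 (blk 12, set 0) → L1-HIT  vc=[6]
7: 0x37 (blk 6, set 0) → VC-HIT  vc=[12]
8: 0x62 (blk 12, set 0) → VC-HIT  vc=[6]
9: 0x35 (blk 6, set 0) → VC-HIT  vc=[12]
10: 0x34 (blk 6, set 0) → L1-HIT  vc=[12]
11: 0x65 (blk 12, set 0) → VC-HIT  vc=[6]
12: 0x62 (blk 12, set 0) → L1-HIT  vc=[6]
13: 0x32 (blk 6, set 0) → VC-HIT  vc=[12]

MISSES = 2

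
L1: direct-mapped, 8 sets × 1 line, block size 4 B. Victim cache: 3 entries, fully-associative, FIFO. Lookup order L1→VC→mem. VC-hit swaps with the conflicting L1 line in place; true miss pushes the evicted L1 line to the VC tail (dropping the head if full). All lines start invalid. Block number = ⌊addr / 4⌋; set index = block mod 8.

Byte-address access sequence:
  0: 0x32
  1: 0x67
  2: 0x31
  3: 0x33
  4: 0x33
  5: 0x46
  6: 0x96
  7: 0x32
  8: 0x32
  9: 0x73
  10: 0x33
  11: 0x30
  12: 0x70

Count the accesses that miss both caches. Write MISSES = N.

MISSES = 5

  [0] addr=0x32 blk=12 s=4: MISS | VC []
  [1] addr=0x67 blk=25 s=1: MISS | VC []
  [2] addr=0x31 blk=12 s=4: L1-HIT | VC []
  [3] addr=0x33 blk=12 s=4: L1-HIT | VC []
  [4] addr=0x33 blk=12 s=4: L1-HIT | VC []
  [5] addr=0x46 blk=17 s=1: MISS | VC [25]
  [6] addr=0x96 blk=37 s=5: MISS | VC [25]
  [7] addr=0x32 blk=12 s=4: L1-HIT | VC [25]
  [8] addr=0x32 blk=12 s=4: L1-HIT | VC [25]
  [9] addr=0x73 blk=28 s=4: MISS | VC [25, 12]
  [10] addr=0x33 blk=12 s=4: VC-HIT | VC [25, 28]
  [11] addr=0x30 blk=12 s=4: L1-HIT | VC [25, 28]
  [12] addr=0x70 blk=28 s=4: VC-HIT | VC [25, 12]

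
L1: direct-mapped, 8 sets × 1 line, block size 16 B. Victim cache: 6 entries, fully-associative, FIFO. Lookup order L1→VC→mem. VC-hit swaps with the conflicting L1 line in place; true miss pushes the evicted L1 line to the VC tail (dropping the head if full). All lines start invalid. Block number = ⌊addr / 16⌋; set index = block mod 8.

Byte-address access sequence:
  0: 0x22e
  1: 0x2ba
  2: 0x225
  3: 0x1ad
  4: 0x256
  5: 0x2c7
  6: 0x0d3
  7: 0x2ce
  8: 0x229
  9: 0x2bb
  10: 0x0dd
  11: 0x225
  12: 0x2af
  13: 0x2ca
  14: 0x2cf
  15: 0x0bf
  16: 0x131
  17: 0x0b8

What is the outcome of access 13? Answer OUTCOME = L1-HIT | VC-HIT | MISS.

OUTCOME = L1-HIT

  [0] addr=0x22e blk=34 s=2: MISS | VC []
  [1] addr=0x2ba blk=43 s=3: MISS | VC []
  [2] addr=0x225 blk=34 s=2: L1-HIT | VC []
  [3] addr=0x1ad blk=26 s=2: MISS | VC [34]
  [4] addr=0x256 blk=37 s=5: MISS | VC [34]
  [5] addr=0x2c7 blk=44 s=4: MISS | VC [34]
  [6] addr=0xd3 blk=13 s=5: MISS | VC [34, 37]
  [7] addr=0x2ce blk=44 s=4: L1-HIT | VC [34, 37]
  [8] addr=0x229 blk=34 s=2: VC-HIT | VC [26, 37]
  [9] addr=0x2bb blk=43 s=3: L1-HIT | VC [26, 37]
  [10] addr=0xdd blk=13 s=5: L1-HIT | VC [26, 37]
  [11] addr=0x225 blk=34 s=2: L1-HIT | VC [26, 37]
  [12] addr=0x2af blk=42 s=2: MISS | VC [26, 37, 34]
  [13] addr=0x2ca blk=44 s=4: L1-HIT | VC [26, 37, 34]
  [14] addr=0x2cf blk=44 s=4: L1-HIT | VC [26, 37, 34]
  [15] addr=0xbf blk=11 s=3: MISS | VC [26, 37, 34, 43]
  [16] addr=0x131 blk=19 s=3: MISS | VC [26, 37, 34, 43, 11]
  [17] addr=0xb8 blk=11 s=3: VC-HIT | VC [26, 37, 34, 43, 19]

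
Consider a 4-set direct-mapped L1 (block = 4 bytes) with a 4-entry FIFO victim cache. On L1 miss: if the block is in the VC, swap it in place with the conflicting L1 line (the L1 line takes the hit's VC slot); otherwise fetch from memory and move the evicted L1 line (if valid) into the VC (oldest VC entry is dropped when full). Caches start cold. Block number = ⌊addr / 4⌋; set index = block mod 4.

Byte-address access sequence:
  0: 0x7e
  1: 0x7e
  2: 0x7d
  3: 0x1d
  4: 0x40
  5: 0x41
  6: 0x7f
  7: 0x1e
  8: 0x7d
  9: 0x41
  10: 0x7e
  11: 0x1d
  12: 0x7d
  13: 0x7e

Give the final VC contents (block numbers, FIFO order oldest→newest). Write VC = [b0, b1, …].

  [0] addr=0x7e blk=31 s=3: MISS | VC []
  [1] addr=0x7e blk=31 s=3: L1-HIT | VC []
  [2] addr=0x7d blk=31 s=3: L1-HIT | VC []
  [3] addr=0x1d blk=7 s=3: MISS | VC [31]
  [4] addr=0x40 blk=16 s=0: MISS | VC [31]
  [5] addr=0x41 blk=16 s=0: L1-HIT | VC [31]
  [6] addr=0x7f blk=31 s=3: VC-HIT | VC [7]
  [7] addr=0x1e blk=7 s=3: VC-HIT | VC [31]
  [8] addr=0x7d blk=31 s=3: VC-HIT | VC [7]
  [9] addr=0x41 blk=16 s=0: L1-HIT | VC [7]
  [10] addr=0x7e blk=31 s=3: L1-HIT | VC [7]
  [11] addr=0x1d blk=7 s=3: VC-HIT | VC [31]
  [12] addr=0x7d blk=31 s=3: VC-HIT | VC [7]
  [13] addr=0x7e blk=31 s=3: L1-HIT | VC [7]

VC = [7]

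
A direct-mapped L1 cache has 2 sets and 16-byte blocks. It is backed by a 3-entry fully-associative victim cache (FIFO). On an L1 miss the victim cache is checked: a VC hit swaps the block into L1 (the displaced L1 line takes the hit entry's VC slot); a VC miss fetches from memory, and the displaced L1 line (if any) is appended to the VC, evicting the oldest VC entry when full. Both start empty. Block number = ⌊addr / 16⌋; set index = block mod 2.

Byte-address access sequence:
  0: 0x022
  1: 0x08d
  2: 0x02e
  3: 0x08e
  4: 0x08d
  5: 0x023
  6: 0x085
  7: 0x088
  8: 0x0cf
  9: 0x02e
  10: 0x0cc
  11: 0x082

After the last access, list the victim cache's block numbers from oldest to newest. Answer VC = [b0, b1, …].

#0 0x22→b2/s0 MISS; vc=[]
#1 0x8d→b8/s0 MISS; vc=[2]
#2 0x2e→b2/s0 VC-HIT; vc=[8]
#3 0x8e→b8/s0 VC-HIT; vc=[2]
#4 0x8d→b8/s0 L1-HIT; vc=[2]
#5 0x23→b2/s0 VC-HIT; vc=[8]
#6 0x85→b8/s0 VC-HIT; vc=[2]
#7 0x88→b8/s0 L1-HIT; vc=[2]
#8 0xcf→b12/s0 MISS; vc=[2,8]
#9 0x2e→b2/s0 VC-HIT; vc=[12,8]
#10 0xcc→b12/s0 VC-HIT; vc=[2,8]
#11 0x82→b8/s0 VC-HIT; vc=[2,12]

VC = [2, 12]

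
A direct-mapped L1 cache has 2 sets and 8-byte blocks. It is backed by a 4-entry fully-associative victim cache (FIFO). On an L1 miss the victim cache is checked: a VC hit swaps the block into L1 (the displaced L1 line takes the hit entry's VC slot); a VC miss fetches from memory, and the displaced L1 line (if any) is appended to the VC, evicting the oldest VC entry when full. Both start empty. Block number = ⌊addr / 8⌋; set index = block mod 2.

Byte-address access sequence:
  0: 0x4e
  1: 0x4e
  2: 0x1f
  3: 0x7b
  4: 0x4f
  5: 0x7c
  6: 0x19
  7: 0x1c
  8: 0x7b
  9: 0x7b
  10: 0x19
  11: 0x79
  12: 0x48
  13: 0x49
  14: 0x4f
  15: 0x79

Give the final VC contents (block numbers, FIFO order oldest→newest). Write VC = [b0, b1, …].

VC = [9, 3]

0: 0x4e (blk 9, set 1) → MISS  vc=[]
1: 0x4e (blk 9, set 1) → L1-HIT  vc=[]
2: 0x1f (blk 3, set 1) → MISS  vc=[9]
3: 0x7b (blk 15, set 1) → MISS  vc=[9, 3]
4: 0x4f (blk 9, set 1) → VC-HIT  vc=[15, 3]
5: 0x7c (blk 15, set 1) → VC-HIT  vc=[9, 3]
6: 0x19 (blk 3, set 1) → VC-HIT  vc=[9, 15]
7: 0x1c (blk 3, set 1) → L1-HIT  vc=[9, 15]
8: 0x7b (blk 15, set 1) → VC-HIT  vc=[9, 3]
9: 0x7b (blk 15, set 1) → L1-HIT  vc=[9, 3]
10: 0x19 (blk 3, set 1) → VC-HIT  vc=[9, 15]
11: 0x79 (blk 15, set 1) → VC-HIT  vc=[9, 3]
12: 0x48 (blk 9, set 1) → VC-HIT  vc=[15, 3]
13: 0x49 (blk 9, set 1) → L1-HIT  vc=[15, 3]
14: 0x4f (blk 9, set 1) → L1-HIT  vc=[15, 3]
15: 0x79 (blk 15, set 1) → VC-HIT  vc=[9, 3]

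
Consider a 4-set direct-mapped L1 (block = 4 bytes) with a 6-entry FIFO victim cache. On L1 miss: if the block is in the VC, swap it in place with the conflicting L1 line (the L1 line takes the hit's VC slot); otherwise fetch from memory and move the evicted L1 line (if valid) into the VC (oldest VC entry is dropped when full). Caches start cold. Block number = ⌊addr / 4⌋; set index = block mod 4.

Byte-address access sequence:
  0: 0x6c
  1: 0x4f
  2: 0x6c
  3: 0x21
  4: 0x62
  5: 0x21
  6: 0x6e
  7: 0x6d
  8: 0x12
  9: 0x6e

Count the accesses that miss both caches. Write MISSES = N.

MISSES = 5

0: 0x6c (blk 27, set 3) → MISS  vc=[]
1: 0x4f (blk 19, set 3) → MISS  vc=[27]
2: 0x6c (blk 27, set 3) → VC-HIT  vc=[19]
3: 0x21 (blk 8, set 0) → MISS  vc=[19]
4: 0x62 (blk 24, set 0) → MISS  vc=[19, 8]
5: 0x21 (blk 8, set 0) → VC-HIT  vc=[19, 24]
6: 0x6e (blk 27, set 3) → L1-HIT  vc=[19, 24]
7: 0x6d (blk 27, set 3) → L1-HIT  vc=[19, 24]
8: 0x12 (blk 4, set 0) → MISS  vc=[19, 24, 8]
9: 0x6e (blk 27, set 3) → L1-HIT  vc=[19, 24, 8]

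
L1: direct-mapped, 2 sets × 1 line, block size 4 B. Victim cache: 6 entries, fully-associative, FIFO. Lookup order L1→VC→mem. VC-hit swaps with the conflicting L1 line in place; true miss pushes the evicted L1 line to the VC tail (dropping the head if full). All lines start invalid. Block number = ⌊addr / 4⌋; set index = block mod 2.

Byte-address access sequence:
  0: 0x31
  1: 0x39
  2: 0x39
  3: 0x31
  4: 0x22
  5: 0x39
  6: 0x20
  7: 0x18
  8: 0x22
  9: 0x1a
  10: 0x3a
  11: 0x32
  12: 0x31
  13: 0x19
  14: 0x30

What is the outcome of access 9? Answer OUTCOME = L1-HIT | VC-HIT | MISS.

  [0] addr=0x31 blk=12 s=0: MISS | VC []
  [1] addr=0x39 blk=14 s=0: MISS | VC [12]
  [2] addr=0x39 blk=14 s=0: L1-HIT | VC [12]
  [3] addr=0x31 blk=12 s=0: VC-HIT | VC [14]
  [4] addr=0x22 blk=8 s=0: MISS | VC [14, 12]
  [5] addr=0x39 blk=14 s=0: VC-HIT | VC [8, 12]
  [6] addr=0x20 blk=8 s=0: VC-HIT | VC [14, 12]
  [7] addr=0x18 blk=6 s=0: MISS | VC [14, 12, 8]
  [8] addr=0x22 blk=8 s=0: VC-HIT | VC [14, 12, 6]
  [9] addr=0x1a blk=6 s=0: VC-HIT | VC [14, 12, 8]
  [10] addr=0x3a blk=14 s=0: VC-HIT | VC [6, 12, 8]
  [11] addr=0x32 blk=12 s=0: VC-HIT | VC [6, 14, 8]
  [12] addr=0x31 blk=12 s=0: L1-HIT | VC [6, 14, 8]
  [13] addr=0x19 blk=6 s=0: VC-HIT | VC [12, 14, 8]
  [14] addr=0x30 blk=12 s=0: VC-HIT | VC [6, 14, 8]

OUTCOME = VC-HIT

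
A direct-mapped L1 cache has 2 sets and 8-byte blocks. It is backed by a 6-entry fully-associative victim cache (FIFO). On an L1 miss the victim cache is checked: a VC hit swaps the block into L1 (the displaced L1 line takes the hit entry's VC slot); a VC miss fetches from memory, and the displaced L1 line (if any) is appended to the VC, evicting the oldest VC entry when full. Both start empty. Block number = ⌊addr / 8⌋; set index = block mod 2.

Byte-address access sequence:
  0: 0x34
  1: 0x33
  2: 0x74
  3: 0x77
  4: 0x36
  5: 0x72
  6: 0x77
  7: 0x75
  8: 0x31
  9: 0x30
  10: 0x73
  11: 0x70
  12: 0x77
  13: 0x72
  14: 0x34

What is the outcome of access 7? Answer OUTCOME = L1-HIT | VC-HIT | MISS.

OUTCOME = L1-HIT

0: 0x34 (blk 6, set 0) → MISS  vc=[]
1: 0x33 (blk 6, set 0) → L1-HIT  vc=[]
2: 0x74 (blk 14, set 0) → MISS  vc=[6]
3: 0x77 (blk 14, set 0) → L1-HIT  vc=[6]
4: 0x36 (blk 6, set 0) → VC-HIT  vc=[14]
5: 0x72 (blk 14, set 0) → VC-HIT  vc=[6]
6: 0x77 (blk 14, set 0) → L1-HIT  vc=[6]
7: 0x75 (blk 14, set 0) → L1-HIT  vc=[6]
8: 0x31 (blk 6, set 0) → VC-HIT  vc=[14]
9: 0x30 (blk 6, set 0) → L1-HIT  vc=[14]
10: 0x73 (blk 14, set 0) → VC-HIT  vc=[6]
11: 0x70 (blk 14, set 0) → L1-HIT  vc=[6]
12: 0x77 (blk 14, set 0) → L1-HIT  vc=[6]
13: 0x72 (blk 14, set 0) → L1-HIT  vc=[6]
14: 0x34 (blk 6, set 0) → VC-HIT  vc=[14]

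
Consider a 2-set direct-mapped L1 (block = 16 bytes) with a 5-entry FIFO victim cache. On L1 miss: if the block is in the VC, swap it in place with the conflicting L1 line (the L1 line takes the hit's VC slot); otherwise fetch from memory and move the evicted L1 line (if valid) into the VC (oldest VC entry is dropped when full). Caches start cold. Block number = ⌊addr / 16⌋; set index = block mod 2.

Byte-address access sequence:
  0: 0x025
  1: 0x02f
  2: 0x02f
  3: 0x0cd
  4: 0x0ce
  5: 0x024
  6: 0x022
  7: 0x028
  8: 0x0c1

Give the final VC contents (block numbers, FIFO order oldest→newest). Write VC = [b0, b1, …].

0: 0x25 (blk 2, set 0) → MISS  vc=[]
1: 0x2f (blk 2, set 0) → L1-HIT  vc=[]
2: 0x2f (blk 2, set 0) → L1-HIT  vc=[]
3: 0xcd (blk 12, set 0) → MISS  vc=[2]
4: 0xce (blk 12, set 0) → L1-HIT  vc=[2]
5: 0x24 (blk 2, set 0) → VC-HIT  vc=[12]
6: 0x22 (blk 2, set 0) → L1-HIT  vc=[12]
7: 0x28 (blk 2, set 0) → L1-HIT  vc=[12]
8: 0xc1 (blk 12, set 0) → VC-HIT  vc=[2]

VC = [2]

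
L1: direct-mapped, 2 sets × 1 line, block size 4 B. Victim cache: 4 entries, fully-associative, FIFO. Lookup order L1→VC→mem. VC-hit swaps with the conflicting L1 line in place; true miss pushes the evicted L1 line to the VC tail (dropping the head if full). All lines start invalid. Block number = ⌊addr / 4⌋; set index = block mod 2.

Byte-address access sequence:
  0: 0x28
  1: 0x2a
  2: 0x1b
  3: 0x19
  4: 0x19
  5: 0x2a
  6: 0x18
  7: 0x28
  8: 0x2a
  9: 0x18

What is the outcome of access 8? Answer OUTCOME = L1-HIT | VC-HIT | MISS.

0: 0x28 (blk 10, set 0) → MISS  vc=[]
1: 0x2a (blk 10, set 0) → L1-HIT  vc=[]
2: 0x1b (blk 6, set 0) → MISS  vc=[10]
3: 0x19 (blk 6, set 0) → L1-HIT  vc=[10]
4: 0x19 (blk 6, set 0) → L1-HIT  vc=[10]
5: 0x2a (blk 10, set 0) → VC-HIT  vc=[6]
6: 0x18 (blk 6, set 0) → VC-HIT  vc=[10]
7: 0x28 (blk 10, set 0) → VC-HIT  vc=[6]
8: 0x2a (blk 10, set 0) → L1-HIT  vc=[6]
9: 0x18 (blk 6, set 0) → VC-HIT  vc=[10]

OUTCOME = L1-HIT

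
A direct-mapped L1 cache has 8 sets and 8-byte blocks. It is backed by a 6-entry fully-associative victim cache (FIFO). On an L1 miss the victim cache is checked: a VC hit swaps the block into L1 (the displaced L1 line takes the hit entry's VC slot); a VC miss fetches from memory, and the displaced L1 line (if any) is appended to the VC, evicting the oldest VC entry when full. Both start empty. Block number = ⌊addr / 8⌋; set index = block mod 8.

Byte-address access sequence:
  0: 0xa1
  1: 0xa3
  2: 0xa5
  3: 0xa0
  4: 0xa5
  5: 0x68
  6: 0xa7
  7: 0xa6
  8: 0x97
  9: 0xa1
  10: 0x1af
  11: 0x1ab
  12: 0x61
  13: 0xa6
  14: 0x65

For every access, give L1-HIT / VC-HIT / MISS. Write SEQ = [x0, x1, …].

0: 0xa1 (blk 20, set 4) → MISS  vc=[]
1: 0xa3 (blk 20, set 4) → L1-HIT  vc=[]
2: 0xa5 (blk 20, set 4) → L1-HIT  vc=[]
3: 0xa0 (blk 20, set 4) → L1-HIT  vc=[]
4: 0xa5 (blk 20, set 4) → L1-HIT  vc=[]
5: 0x68 (blk 13, set 5) → MISS  vc=[]
6: 0xa7 (blk 20, set 4) → L1-HIT  vc=[]
7: 0xa6 (blk 20, set 4) → L1-HIT  vc=[]
8: 0x97 (blk 18, set 2) → MISS  vc=[]
9: 0xa1 (blk 20, set 4) → L1-HIT  vc=[]
10: 0x1af (blk 53, set 5) → MISS  vc=[13]
11: 0x1ab (blk 53, set 5) → L1-HIT  vc=[13]
12: 0x61 (blk 12, set 4) → MISS  vc=[13, 20]
13: 0xa6 (blk 20, set 4) → VC-HIT  vc=[13, 12]
14: 0x65 (blk 12, set 4) → VC-HIT  vc=[13, 20]

SEQ = [MISS, L1-HIT, L1-HIT, L1-HIT, L1-HIT, MISS, L1-HIT, L1-HIT, MISS, L1-HIT, MISS, L1-HIT, MISS, VC-HIT, VC-HIT]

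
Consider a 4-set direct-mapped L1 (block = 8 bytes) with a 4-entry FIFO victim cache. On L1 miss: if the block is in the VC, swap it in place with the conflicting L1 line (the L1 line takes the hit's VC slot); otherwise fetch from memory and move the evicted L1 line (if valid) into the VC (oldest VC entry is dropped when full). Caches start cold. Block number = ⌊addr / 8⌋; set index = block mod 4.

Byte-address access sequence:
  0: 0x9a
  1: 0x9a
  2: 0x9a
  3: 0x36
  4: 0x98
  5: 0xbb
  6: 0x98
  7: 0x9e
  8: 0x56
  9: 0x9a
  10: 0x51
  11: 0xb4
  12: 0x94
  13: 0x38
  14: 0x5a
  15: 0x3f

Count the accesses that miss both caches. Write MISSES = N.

#0 0x9a→b19/s3 MISS; vc=[]
#1 0x9a→b19/s3 L1-HIT; vc=[]
#2 0x9a→b19/s3 L1-HIT; vc=[]
#3 0x36→b6/s2 MISS; vc=[]
#4 0x98→b19/s3 L1-HIT; vc=[]
#5 0xbb→b23/s3 MISS; vc=[19]
#6 0x98→b19/s3 VC-HIT; vc=[23]
#7 0x9e→b19/s3 L1-HIT; vc=[23]
#8 0x56→b10/s2 MISS; vc=[23,6]
#9 0x9a→b19/s3 L1-HIT; vc=[23,6]
#10 0x51→b10/s2 L1-HIT; vc=[23,6]
#11 0xb4→b22/s2 MISS; vc=[23,6,10]
#12 0x94→b18/s2 MISS; vc=[23,6,10,22]
#13 0x38→b7/s3 MISS; vc=[6,10,22,19]
#14 0x5a→b11/s3 MISS; vc=[10,22,19,7]
#15 0x3f→b7/s3 VC-HIT; vc=[10,22,19,11]

MISSES = 8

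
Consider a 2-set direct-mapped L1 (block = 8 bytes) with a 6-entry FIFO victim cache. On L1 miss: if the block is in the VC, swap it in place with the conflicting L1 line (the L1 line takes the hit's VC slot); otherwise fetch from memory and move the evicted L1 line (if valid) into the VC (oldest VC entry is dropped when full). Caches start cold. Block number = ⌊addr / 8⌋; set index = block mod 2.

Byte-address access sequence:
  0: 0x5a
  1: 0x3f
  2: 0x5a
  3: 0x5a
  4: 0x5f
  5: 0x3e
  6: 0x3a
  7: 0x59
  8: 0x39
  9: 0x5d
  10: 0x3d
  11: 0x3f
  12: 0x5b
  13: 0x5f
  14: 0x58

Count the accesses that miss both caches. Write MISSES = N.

MISSES = 2

  [0] addr=0x5a blk=11 s=1: MISS | VC []
  [1] addr=0x3f blk=7 s=1: MISS | VC [11]
  [2] addr=0x5a blk=11 s=1: VC-HIT | VC [7]
  [3] addr=0x5a blk=11 s=1: L1-HIT | VC [7]
  [4] addr=0x5f blk=11 s=1: L1-HIT | VC [7]
  [5] addr=0x3e blk=7 s=1: VC-HIT | VC [11]
  [6] addr=0x3a blk=7 s=1: L1-HIT | VC [11]
  [7] addr=0x59 blk=11 s=1: VC-HIT | VC [7]
  [8] addr=0x39 blk=7 s=1: VC-HIT | VC [11]
  [9] addr=0x5d blk=11 s=1: VC-HIT | VC [7]
  [10] addr=0x3d blk=7 s=1: VC-HIT | VC [11]
  [11] addr=0x3f blk=7 s=1: L1-HIT | VC [11]
  [12] addr=0x5b blk=11 s=1: VC-HIT | VC [7]
  [13] addr=0x5f blk=11 s=1: L1-HIT | VC [7]
  [14] addr=0x58 blk=11 s=1: L1-HIT | VC [7]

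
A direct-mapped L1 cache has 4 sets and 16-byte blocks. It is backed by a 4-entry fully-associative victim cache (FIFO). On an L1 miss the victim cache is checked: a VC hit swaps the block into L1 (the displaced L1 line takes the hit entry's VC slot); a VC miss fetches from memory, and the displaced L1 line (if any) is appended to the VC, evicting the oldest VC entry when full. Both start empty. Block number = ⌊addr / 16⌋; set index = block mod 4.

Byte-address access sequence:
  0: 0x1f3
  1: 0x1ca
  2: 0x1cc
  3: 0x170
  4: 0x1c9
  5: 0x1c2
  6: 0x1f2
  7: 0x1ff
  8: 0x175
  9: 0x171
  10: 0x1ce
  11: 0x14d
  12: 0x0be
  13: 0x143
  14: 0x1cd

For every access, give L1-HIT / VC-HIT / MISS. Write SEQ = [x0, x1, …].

0: 0x1f3 (blk 31, set 3) → MISS  vc=[]
1: 0x1ca (blk 28, set 0) → MISS  vc=[]
2: 0x1cc (blk 28, set 0) → L1-HIT  vc=[]
3: 0x170 (blk 23, set 3) → MISS  vc=[31]
4: 0x1c9 (blk 28, set 0) → L1-HIT  vc=[31]
5: 0x1c2 (blk 28, set 0) → L1-HIT  vc=[31]
6: 0x1f2 (blk 31, set 3) → VC-HIT  vc=[23]
7: 0x1ff (blk 31, set 3) → L1-HIT  vc=[23]
8: 0x175 (blk 23, set 3) → VC-HIT  vc=[31]
9: 0x171 (blk 23, set 3) → L1-HIT  vc=[31]
10: 0x1ce (blk 28, set 0) → L1-HIT  vc=[31]
11: 0x14d (blk 20, set 0) → MISS  vc=[31, 28]
12: 0xbe (blk 11, set 3) → MISS  vc=[31, 28, 23]
13: 0x143 (blk 20, set 0) → L1-HIT  vc=[31, 28, 23]
14: 0x1cd (blk 28, set 0) → VC-HIT  vc=[31, 20, 23]

SEQ = [MISS, MISS, L1-HIT, MISS, L1-HIT, L1-HIT, VC-HIT, L1-HIT, VC-HIT, L1-HIT, L1-HIT, MISS, MISS, L1-HIT, VC-HIT]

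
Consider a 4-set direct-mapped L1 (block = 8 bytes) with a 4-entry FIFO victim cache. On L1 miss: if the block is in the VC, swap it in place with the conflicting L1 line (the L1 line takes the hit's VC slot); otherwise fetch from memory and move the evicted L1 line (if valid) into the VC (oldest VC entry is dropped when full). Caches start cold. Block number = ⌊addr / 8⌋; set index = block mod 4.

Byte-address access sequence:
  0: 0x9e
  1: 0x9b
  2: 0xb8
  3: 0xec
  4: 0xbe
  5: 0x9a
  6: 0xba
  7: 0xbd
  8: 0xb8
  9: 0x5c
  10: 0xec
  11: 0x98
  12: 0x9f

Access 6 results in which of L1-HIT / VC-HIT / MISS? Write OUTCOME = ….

OUTCOME = VC-HIT

#0 0x9e→b19/s3 MISS; vc=[]
#1 0x9b→b19/s3 L1-HIT; vc=[]
#2 0xb8→b23/s3 MISS; vc=[19]
#3 0xec→b29/s1 MISS; vc=[19]
#4 0xbe→b23/s3 L1-HIT; vc=[19]
#5 0x9a→b19/s3 VC-HIT; vc=[23]
#6 0xba→b23/s3 VC-HIT; vc=[19]
#7 0xbd→b23/s3 L1-HIT; vc=[19]
#8 0xb8→b23/s3 L1-HIT; vc=[19]
#9 0x5c→b11/s3 MISS; vc=[19,23]
#10 0xec→b29/s1 L1-HIT; vc=[19,23]
#11 0x98→b19/s3 VC-HIT; vc=[11,23]
#12 0x9f→b19/s3 L1-HIT; vc=[11,23]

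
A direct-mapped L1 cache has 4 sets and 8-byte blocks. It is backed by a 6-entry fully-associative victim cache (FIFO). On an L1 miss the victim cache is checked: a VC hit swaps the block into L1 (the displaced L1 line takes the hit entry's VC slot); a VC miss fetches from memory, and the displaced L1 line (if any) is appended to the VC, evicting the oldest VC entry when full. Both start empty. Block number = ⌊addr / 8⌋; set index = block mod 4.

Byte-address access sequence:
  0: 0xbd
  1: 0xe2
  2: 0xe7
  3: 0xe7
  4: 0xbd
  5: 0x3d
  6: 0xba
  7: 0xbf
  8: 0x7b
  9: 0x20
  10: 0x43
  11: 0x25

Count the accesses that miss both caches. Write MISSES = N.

MISSES = 6

  [0] addr=0xbd blk=23 s=3: MISS | VC []
  [1] addr=0xe2 blk=28 s=0: MISS | VC []
  [2] addr=0xe7 blk=28 s=0: L1-HIT | VC []
  [3] addr=0xe7 blk=28 s=0: L1-HIT | VC []
  [4] addr=0xbd blk=23 s=3: L1-HIT | VC []
  [5] addr=0x3d blk=7 s=3: MISS | VC [23]
  [6] addr=0xba blk=23 s=3: VC-HIT | VC [7]
  [7] addr=0xbf blk=23 s=3: L1-HIT | VC [7]
  [8] addr=0x7b blk=15 s=3: MISS | VC [7, 23]
  [9] addr=0x20 blk=4 s=0: MISS | VC [7, 23, 28]
  [10] addr=0x43 blk=8 s=0: MISS | VC [7, 23, 28, 4]
  [11] addr=0x25 blk=4 s=0: VC-HIT | VC [7, 23, 28, 8]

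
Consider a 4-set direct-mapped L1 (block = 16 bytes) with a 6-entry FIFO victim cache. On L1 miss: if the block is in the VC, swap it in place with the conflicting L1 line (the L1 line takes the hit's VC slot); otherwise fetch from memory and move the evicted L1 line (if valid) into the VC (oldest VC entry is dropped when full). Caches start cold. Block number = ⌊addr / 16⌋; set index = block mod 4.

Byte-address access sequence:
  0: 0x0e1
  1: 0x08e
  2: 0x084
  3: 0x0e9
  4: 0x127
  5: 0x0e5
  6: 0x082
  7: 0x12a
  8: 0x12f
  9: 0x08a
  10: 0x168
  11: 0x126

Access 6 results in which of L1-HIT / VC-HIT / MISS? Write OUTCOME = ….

#0 0xe1→b14/s2 MISS; vc=[]
#1 0x8e→b8/s0 MISS; vc=[]
#2 0x84→b8/s0 L1-HIT; vc=[]
#3 0xe9→b14/s2 L1-HIT; vc=[]
#4 0x127→b18/s2 MISS; vc=[14]
#5 0xe5→b14/s2 VC-HIT; vc=[18]
#6 0x82→b8/s0 L1-HIT; vc=[18]
#7 0x12a→b18/s2 VC-HIT; vc=[14]
#8 0x12f→b18/s2 L1-HIT; vc=[14]
#9 0x8a→b8/s0 L1-HIT; vc=[14]
#10 0x168→b22/s2 MISS; vc=[14,18]
#11 0x126→b18/s2 VC-HIT; vc=[14,22]

OUTCOME = L1-HIT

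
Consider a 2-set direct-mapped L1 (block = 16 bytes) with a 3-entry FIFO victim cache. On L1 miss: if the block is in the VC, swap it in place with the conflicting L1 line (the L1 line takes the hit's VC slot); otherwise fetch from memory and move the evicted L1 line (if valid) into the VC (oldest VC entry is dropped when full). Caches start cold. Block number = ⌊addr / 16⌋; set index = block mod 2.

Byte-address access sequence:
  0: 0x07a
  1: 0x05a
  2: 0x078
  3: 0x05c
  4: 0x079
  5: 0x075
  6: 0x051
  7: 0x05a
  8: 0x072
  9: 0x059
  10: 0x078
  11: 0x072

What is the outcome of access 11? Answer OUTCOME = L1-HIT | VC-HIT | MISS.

OUTCOME = L1-HIT

#0 0x7a→b7/s1 MISS; vc=[]
#1 0x5a→b5/s1 MISS; vc=[7]
#2 0x78→b7/s1 VC-HIT; vc=[5]
#3 0x5c→b5/s1 VC-HIT; vc=[7]
#4 0x79→b7/s1 VC-HIT; vc=[5]
#5 0x75→b7/s1 L1-HIT; vc=[5]
#6 0x51→b5/s1 VC-HIT; vc=[7]
#7 0x5a→b5/s1 L1-HIT; vc=[7]
#8 0x72→b7/s1 VC-HIT; vc=[5]
#9 0x59→b5/s1 VC-HIT; vc=[7]
#10 0x78→b7/s1 VC-HIT; vc=[5]
#11 0x72→b7/s1 L1-HIT; vc=[5]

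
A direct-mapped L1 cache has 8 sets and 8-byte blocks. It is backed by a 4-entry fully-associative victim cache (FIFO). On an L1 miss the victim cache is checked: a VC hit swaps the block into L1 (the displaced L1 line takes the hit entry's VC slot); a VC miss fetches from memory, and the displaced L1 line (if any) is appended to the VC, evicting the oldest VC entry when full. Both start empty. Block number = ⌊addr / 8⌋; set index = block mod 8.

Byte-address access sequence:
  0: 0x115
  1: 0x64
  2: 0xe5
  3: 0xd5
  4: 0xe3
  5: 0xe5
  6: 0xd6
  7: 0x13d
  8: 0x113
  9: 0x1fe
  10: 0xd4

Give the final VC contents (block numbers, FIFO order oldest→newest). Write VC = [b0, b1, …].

VC = [12, 34, 39]

#0 0x115→b34/s2 MISS; vc=[]
#1 0x64→b12/s4 MISS; vc=[]
#2 0xe5→b28/s4 MISS; vc=[12]
#3 0xd5→b26/s2 MISS; vc=[12,34]
#4 0xe3→b28/s4 L1-HIT; vc=[12,34]
#5 0xe5→b28/s4 L1-HIT; vc=[12,34]
#6 0xd6→b26/s2 L1-HIT; vc=[12,34]
#7 0x13d→b39/s7 MISS; vc=[12,34]
#8 0x113→b34/s2 VC-HIT; vc=[12,26]
#9 0x1fe→b63/s7 MISS; vc=[12,26,39]
#10 0xd4→b26/s2 VC-HIT; vc=[12,34,39]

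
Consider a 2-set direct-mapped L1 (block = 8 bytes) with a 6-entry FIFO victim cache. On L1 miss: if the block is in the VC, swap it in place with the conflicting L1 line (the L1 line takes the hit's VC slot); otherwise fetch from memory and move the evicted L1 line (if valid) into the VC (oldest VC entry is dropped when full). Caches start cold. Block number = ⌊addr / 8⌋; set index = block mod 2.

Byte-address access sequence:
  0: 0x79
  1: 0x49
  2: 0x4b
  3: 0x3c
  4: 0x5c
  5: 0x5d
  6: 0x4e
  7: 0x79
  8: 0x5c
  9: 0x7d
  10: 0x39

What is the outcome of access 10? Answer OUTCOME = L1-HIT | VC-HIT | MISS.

0: 0x79 (blk 15, set 1) → MISS  vc=[]
1: 0x49 (blk 9, set 1) → MISS  vc=[15]
2: 0x4b (blk 9, set 1) → L1-HIT  vc=[15]
3: 0x3c (blk 7, set 1) → MISS  vc=[15, 9]
4: 0x5c (blk 11, set 1) → MISS  vc=[15, 9, 7]
5: 0x5d (blk 11, set 1) → L1-HIT  vc=[15, 9, 7]
6: 0x4e (blk 9, set 1) → VC-HIT  vc=[15, 11, 7]
7: 0x79 (blk 15, set 1) → VC-HIT  vc=[9, 11, 7]
8: 0x5c (blk 11, set 1) → VC-HIT  vc=[9, 15, 7]
9: 0x7d (blk 15, set 1) → VC-HIT  vc=[9, 11, 7]
10: 0x39 (blk 7, set 1) → VC-HIT  vc=[9, 11, 15]

OUTCOME = VC-HIT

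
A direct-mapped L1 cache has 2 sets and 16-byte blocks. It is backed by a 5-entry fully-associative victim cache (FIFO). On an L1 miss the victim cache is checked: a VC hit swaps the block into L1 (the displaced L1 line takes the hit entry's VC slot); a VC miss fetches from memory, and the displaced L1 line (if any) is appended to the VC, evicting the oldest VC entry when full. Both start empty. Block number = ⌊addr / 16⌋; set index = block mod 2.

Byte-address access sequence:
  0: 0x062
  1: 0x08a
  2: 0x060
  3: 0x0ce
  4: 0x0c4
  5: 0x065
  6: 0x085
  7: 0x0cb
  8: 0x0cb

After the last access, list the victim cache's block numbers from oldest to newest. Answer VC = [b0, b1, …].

  [0] addr=0x62 blk=6 s=0: MISS | VC []
  [1] addr=0x8a blk=8 s=0: MISS | VC [6]
  [2] addr=0x60 blk=6 s=0: VC-HIT | VC [8]
  [3] addr=0xce blk=12 s=0: MISS | VC [8, 6]
  [4] addr=0xc4 blk=12 s=0: L1-HIT | VC [8, 6]
  [5] addr=0x65 blk=6 s=0: VC-HIT | VC [8, 12]
  [6] addr=0x85 blk=8 s=0: VC-HIT | VC [6, 12]
  [7] addr=0xcb blk=12 s=0: VC-HIT | VC [6, 8]
  [8] addr=0xcb blk=12 s=0: L1-HIT | VC [6, 8]

VC = [6, 8]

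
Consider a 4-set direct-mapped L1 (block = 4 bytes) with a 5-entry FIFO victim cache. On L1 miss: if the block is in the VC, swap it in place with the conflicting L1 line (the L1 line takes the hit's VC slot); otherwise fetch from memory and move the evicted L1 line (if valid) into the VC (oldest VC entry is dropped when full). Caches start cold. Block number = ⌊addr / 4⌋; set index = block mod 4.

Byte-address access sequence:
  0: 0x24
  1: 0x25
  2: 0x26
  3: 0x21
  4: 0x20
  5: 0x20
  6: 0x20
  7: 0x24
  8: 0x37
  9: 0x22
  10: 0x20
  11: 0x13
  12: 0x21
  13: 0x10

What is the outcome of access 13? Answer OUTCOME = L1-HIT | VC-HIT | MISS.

OUTCOME = VC-HIT

#0 0x24→b9/s1 MISS; vc=[]
#1 0x25→b9/s1 L1-HIT; vc=[]
#2 0x26→b9/s1 L1-HIT; vc=[]
#3 0x21→b8/s0 MISS; vc=[]
#4 0x20→b8/s0 L1-HIT; vc=[]
#5 0x20→b8/s0 L1-HIT; vc=[]
#6 0x20→b8/s0 L1-HIT; vc=[]
#7 0x24→b9/s1 L1-HIT; vc=[]
#8 0x37→b13/s1 MISS; vc=[9]
#9 0x22→b8/s0 L1-HIT; vc=[9]
#10 0x20→b8/s0 L1-HIT; vc=[9]
#11 0x13→b4/s0 MISS; vc=[9,8]
#12 0x21→b8/s0 VC-HIT; vc=[9,4]
#13 0x10→b4/s0 VC-HIT; vc=[9,8]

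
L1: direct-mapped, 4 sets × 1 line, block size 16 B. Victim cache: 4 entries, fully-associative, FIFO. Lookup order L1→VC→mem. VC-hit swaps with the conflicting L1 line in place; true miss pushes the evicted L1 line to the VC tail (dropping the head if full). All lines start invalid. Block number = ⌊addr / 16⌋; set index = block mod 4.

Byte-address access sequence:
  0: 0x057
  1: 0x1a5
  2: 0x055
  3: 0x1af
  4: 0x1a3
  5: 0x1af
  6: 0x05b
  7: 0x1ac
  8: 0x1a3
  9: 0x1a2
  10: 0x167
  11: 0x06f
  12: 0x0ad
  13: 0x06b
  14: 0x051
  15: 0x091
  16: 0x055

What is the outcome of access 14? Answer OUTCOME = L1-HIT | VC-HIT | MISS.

0: 0x57 (blk 5, set 1) → MISS  vc=[]
1: 0x1a5 (blk 26, set 2) → MISS  vc=[]
2: 0x55 (blk 5, set 1) → L1-HIT  vc=[]
3: 0x1af (blk 26, set 2) → L1-HIT  vc=[]
4: 0x1a3 (blk 26, set 2) → L1-HIT  vc=[]
5: 0x1af (blk 26, set 2) → L1-HIT  vc=[]
6: 0x5b (blk 5, set 1) → L1-HIT  vc=[]
7: 0x1ac (blk 26, set 2) → L1-HIT  vc=[]
8: 0x1a3 (blk 26, set 2) → L1-HIT  vc=[]
9: 0x1a2 (blk 26, set 2) → L1-HIT  vc=[]
10: 0x167 (blk 22, set 2) → MISS  vc=[26]
11: 0x6f (blk 6, set 2) → MISS  vc=[26, 22]
12: 0xad (blk 10, set 2) → MISS  vc=[26, 22, 6]
13: 0x6b (blk 6, set 2) → VC-HIT  vc=[26, 22, 10]
14: 0x51 (blk 5, set 1) → L1-HIT  vc=[26, 22, 10]
15: 0x91 (blk 9, set 1) → MISS  vc=[26, 22, 10, 5]
16: 0x55 (blk 5, set 1) → VC-HIT  vc=[26, 22, 10, 9]

OUTCOME = L1-HIT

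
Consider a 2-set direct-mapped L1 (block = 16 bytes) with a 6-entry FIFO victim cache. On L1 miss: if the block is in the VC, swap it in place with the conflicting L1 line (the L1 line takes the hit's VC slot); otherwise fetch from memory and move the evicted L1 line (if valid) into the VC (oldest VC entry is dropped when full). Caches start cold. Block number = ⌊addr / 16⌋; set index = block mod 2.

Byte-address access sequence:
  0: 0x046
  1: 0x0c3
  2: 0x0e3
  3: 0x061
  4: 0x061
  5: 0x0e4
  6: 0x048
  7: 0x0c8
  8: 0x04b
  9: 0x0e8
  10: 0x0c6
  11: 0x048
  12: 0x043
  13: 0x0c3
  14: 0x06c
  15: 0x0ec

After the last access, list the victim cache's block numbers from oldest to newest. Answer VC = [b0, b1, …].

VC = [4, 6, 12]

#0 0x46→b4/s0 MISS; vc=[]
#1 0xc3→b12/s0 MISS; vc=[4]
#2 0xe3→b14/s0 MISS; vc=[4,12]
#3 0x61→b6/s0 MISS; vc=[4,12,14]
#4 0x61→b6/s0 L1-HIT; vc=[4,12,14]
#5 0xe4→b14/s0 VC-HIT; vc=[4,12,6]
#6 0x48→b4/s0 VC-HIT; vc=[14,12,6]
#7 0xc8→b12/s0 VC-HIT; vc=[14,4,6]
#8 0x4b→b4/s0 VC-HIT; vc=[14,12,6]
#9 0xe8→b14/s0 VC-HIT; vc=[4,12,6]
#10 0xc6→b12/s0 VC-HIT; vc=[4,14,6]
#11 0x48→b4/s0 VC-HIT; vc=[12,14,6]
#12 0x43→b4/s0 L1-HIT; vc=[12,14,6]
#13 0xc3→b12/s0 VC-HIT; vc=[4,14,6]
#14 0x6c→b6/s0 VC-HIT; vc=[4,14,12]
#15 0xec→b14/s0 VC-HIT; vc=[4,6,12]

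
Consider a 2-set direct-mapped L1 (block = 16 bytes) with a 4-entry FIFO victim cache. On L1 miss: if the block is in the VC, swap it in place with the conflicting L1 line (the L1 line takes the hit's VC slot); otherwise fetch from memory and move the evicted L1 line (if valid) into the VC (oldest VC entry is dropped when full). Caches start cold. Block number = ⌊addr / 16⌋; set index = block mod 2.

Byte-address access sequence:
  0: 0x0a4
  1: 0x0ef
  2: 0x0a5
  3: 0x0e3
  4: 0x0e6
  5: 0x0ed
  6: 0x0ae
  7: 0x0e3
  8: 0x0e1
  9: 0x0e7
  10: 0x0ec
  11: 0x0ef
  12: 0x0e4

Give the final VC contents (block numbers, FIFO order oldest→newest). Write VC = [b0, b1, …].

VC = [10]

#0 0xa4→b10/s0 MISS; vc=[]
#1 0xef→b14/s0 MISS; vc=[10]
#2 0xa5→b10/s0 VC-HIT; vc=[14]
#3 0xe3→b14/s0 VC-HIT; vc=[10]
#4 0xe6→b14/s0 L1-HIT; vc=[10]
#5 0xed→b14/s0 L1-HIT; vc=[10]
#6 0xae→b10/s0 VC-HIT; vc=[14]
#7 0xe3→b14/s0 VC-HIT; vc=[10]
#8 0xe1→b14/s0 L1-HIT; vc=[10]
#9 0xe7→b14/s0 L1-HIT; vc=[10]
#10 0xec→b14/s0 L1-HIT; vc=[10]
#11 0xef→b14/s0 L1-HIT; vc=[10]
#12 0xe4→b14/s0 L1-HIT; vc=[10]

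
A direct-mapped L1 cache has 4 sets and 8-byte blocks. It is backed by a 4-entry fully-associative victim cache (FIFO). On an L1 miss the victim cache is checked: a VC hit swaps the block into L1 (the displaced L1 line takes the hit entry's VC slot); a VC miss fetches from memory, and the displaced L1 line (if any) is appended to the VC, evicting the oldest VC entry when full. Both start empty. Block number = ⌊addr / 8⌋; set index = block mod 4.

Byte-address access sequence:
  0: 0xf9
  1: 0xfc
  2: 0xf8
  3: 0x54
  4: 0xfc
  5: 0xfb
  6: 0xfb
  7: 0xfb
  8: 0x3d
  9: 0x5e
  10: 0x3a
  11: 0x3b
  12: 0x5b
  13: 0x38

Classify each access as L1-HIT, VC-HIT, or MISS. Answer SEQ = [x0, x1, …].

0: 0xf9 (blk 31, set 3) → MISS  vc=[]
1: 0xfc (blk 31, set 3) → L1-HIT  vc=[]
2: 0xf8 (blk 31, set 3) → L1-HIT  vc=[]
3: 0x54 (blk 10, set 2) → MISS  vc=[]
4: 0xfc (blk 31, set 3) → L1-HIT  vc=[]
5: 0xfb (blk 31, set 3) → L1-HIT  vc=[]
6: 0xfb (blk 31, set 3) → L1-HIT  vc=[]
7: 0xfb (blk 31, set 3) → L1-HIT  vc=[]
8: 0x3d (blk 7, set 3) → MISS  vc=[31]
9: 0x5e (blk 11, set 3) → MISS  vc=[31, 7]
10: 0x3a (blk 7, set 3) → VC-HIT  vc=[31, 11]
11: 0x3b (blk 7, set 3) → L1-HIT  vc=[31, 11]
12: 0x5b (blk 11, set 3) → VC-HIT  vc=[31, 7]
13: 0x38 (blk 7, set 3) → VC-HIT  vc=[31, 11]

SEQ = [MISS, L1-HIT, L1-HIT, MISS, L1-HIT, L1-HIT, L1-HIT, L1-HIT, MISS, MISS, VC-HIT, L1-HIT, VC-HIT, VC-HIT]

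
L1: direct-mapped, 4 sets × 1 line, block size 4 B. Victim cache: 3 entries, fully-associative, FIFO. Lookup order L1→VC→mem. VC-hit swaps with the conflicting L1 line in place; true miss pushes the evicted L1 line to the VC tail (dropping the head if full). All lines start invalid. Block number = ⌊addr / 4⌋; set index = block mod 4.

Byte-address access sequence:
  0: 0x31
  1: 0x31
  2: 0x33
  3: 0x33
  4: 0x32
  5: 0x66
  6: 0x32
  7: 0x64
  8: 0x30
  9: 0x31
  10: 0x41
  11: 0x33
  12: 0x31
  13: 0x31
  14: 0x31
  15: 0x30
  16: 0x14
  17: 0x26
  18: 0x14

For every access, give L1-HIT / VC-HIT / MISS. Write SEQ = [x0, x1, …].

0: 0x31 (blk 12, set 0) → MISS  vc=[]
1: 0x31 (blk 12, set 0) → L1-HIT  vc=[]
2: 0x33 (blk 12, set 0) → L1-HIT  vc=[]
3: 0x33 (blk 12, set 0) → L1-HIT  vc=[]
4: 0x32 (blk 12, set 0) → L1-HIT  vc=[]
5: 0x66 (blk 25, set 1) → MISS  vc=[]
6: 0x32 (blk 12, set 0) → L1-HIT  vc=[]
7: 0x64 (blk 25, set 1) → L1-HIT  vc=[]
8: 0x30 (blk 12, set 0) → L1-HIT  vc=[]
9: 0x31 (blk 12, set 0) → L1-HIT  vc=[]
10: 0x41 (blk 16, set 0) → MISS  vc=[12]
11: 0x33 (blk 12, set 0) → VC-HIT  vc=[16]
12: 0x31 (blk 12, set 0) → L1-HIT  vc=[16]
13: 0x31 (blk 12, set 0) → L1-HIT  vc=[16]
14: 0x31 (blk 12, set 0) → L1-HIT  vc=[16]
15: 0x30 (blk 12, set 0) → L1-HIT  vc=[16]
16: 0x14 (blk 5, set 1) → MISS  vc=[16, 25]
17: 0x26 (blk 9, set 1) → MISS  vc=[16, 25, 5]
18: 0x14 (blk 5, set 1) → VC-HIT  vc=[16, 25, 9]

SEQ = [MISS, L1-HIT, L1-HIT, L1-HIT, L1-HIT, MISS, L1-HIT, L1-HIT, L1-HIT, L1-HIT, MISS, VC-HIT, L1-HIT, L1-HIT, L1-HIT, L1-HIT, MISS, MISS, VC-HIT]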